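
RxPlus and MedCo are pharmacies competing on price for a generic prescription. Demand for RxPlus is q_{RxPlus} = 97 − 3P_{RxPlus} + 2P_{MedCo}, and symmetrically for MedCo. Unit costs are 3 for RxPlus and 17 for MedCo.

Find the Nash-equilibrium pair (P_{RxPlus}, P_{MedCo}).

29.125, 34.375

RxPlus's profit: π = (P_{RxPlus} − 3)(97 − 3P_{RxPlus} + 2P_{MedCo}).
∂π/∂P_{RxPlus} = 106 − 6P_{RxPlus} + 2P_{MedCo} = 0 ⇒ P_{RxPlus} = 53/3 + (1/3)P_{MedCo}.
Similarly P_{MedCo} = 74/3 + (1/3)P_{RxPlus}.
Solving the two reaction functions simultaneously: (1 − (1/3)(1/3))P_{RxPlus} = 53/3 + (1/3)·(74/3), so (8/9)P_{RxPlus} = 233/9 and P_{RxPlus} = 29.125.
Then P_{MedCo} = 74/3 + (1/3)·29.125 = 34.375.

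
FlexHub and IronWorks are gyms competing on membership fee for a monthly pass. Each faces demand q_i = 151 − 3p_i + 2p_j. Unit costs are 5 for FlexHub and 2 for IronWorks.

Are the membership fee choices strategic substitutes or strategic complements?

FlexHub's profit: π = (p_{FlexHub} − 5)(151 − 3p_{FlexHub} + 2p_{IronWorks}).
∂π/∂p_{FlexHub} = 166 − 6p_{FlexHub} + 2p_{IronWorks} = 0 ⇒ p_{FlexHub} = 83/3 + (1/3)p_{IronWorks}.
The best-response slope dp_{FlexHub}/dp_{IronWorks} = 1/3 > 0: the reaction function is upward-sloping, so the choices are strategic complements.

strategic complements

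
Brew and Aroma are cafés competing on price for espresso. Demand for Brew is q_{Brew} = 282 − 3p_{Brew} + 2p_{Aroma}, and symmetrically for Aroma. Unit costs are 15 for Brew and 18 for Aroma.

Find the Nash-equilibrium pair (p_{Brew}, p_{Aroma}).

82.3125, 83.4375

Brew's profit: π = (p_{Brew} − 15)(282 − 3p_{Brew} + 2p_{Aroma}).
∂π/∂p_{Brew} = 327 − 6p_{Brew} + 2p_{Aroma} = 0 ⇒ p_{Brew} = 54.5 + (1/3)p_{Aroma}.
Similarly p_{Aroma} = 56 + (1/3)p_{Brew}.
Plugging p_{Aroma} into Brew's best response: p_{Brew} = 54.5 + (1/3)(56 + (1/3)p_{Brew}) ⇒ (8/9)p_{Brew} = 439/6, so p_{Brew} = 82.3125.
Then p_{Aroma} = 56 + (1/3)·82.3125 = 83.4375.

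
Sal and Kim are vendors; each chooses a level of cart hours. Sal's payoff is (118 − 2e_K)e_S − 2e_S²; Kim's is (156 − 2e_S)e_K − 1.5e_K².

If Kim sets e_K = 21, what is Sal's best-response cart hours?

Expanding Sal's payoff: 118e_S − 2e_Ke_S − 2e_S².
∂π/∂e_S = 118 − 2e_K − 4e_S = 0, so e_S = 29.5 − 0.5e_K.
At e_K = 21: e_S = 29.5 − 0.5·21 = 19.

19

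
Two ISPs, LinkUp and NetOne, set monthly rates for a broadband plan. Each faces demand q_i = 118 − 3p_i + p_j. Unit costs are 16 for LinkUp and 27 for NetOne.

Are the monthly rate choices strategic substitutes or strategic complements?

LinkUp's profit: π = (p_{LinkUp} − 16)(118 − 3p_{LinkUp} + p_{NetOne}).
∂π/∂p_{LinkUp} = 166 − 6p_{LinkUp} + p_{NetOne} = 0 ⇒ p_{LinkUp} = 83/3 + (1/6)p_{NetOne}.
The best-response slope dp_{LinkUp}/dp_{NetOne} = 1/6 > 0: the reaction function is upward-sloping, so the choices are strategic complements.

strategic complements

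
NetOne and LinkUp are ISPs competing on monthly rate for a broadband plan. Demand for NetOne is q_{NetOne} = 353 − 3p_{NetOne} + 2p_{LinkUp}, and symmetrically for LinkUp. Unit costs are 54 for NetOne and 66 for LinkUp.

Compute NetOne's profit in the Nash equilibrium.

17787

NetOne's profit: π = (p_{NetOne} − 54)(353 − 3p_{NetOne} + 2p_{LinkUp}).
∂π/∂p_{NetOne} = 515 − 6p_{NetOne} + 2p_{LinkUp} = 0 ⇒ p_{NetOne} = 515/6 + (1/3)p_{LinkUp}.
Similarly p_{LinkUp} = 551/6 + (1/3)p_{NetOne}.
Plugging p_{LinkUp} into NetOne's best response: p_{NetOne} = 515/6 + (1/3)(551/6 + (1/3)p_{NetOne}) ⇒ (8/9)p_{NetOne} = 1048/9, so p_{NetOne} = 131.
Then p_{LinkUp} = 551/6 + (1/3)·131 = 135.5.
q_{NetOne} = 353 − 3·131 + 2·135.5 = 231.
Profit = (131 − 54)·231 = 17787.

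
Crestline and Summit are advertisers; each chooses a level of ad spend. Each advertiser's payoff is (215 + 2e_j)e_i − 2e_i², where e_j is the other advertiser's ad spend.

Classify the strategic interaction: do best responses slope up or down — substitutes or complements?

strategic complements

Crestline's payoff is (215 + 2e_S)e_C − 2e_C².
∂π/∂e_C = 215 + 2e_S − 4e_C = 0, so e_C = 53.75 + 0.5e_S.
The best-response slope de_C/de_S = 0.5 > 0: the reaction function is upward-sloping, so the choices are strategic complements.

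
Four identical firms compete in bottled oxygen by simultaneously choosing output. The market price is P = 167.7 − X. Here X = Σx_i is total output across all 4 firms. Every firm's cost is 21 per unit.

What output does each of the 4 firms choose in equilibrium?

29.34

A representative firm's profit is π_i = x_i(167.7 − X) − 21x_i, with X = x_i + Σ_{j≠i} x_j.
First-order condition: 146.7 − 2x_i − Σ_{j≠i} x_j = 0.
With identical firms, set every x_j = x: then 146.7 − 2x − 3x = 0, i.e. x = 146.7/5 = 29.34.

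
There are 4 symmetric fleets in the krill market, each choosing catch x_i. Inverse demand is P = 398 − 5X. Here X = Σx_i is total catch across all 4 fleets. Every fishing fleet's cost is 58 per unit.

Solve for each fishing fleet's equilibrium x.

A representative fishing fleet's profit is π_i = x_i(398 − 5X) − 58x_i, with X = x_i + Σ_{j≠i} x_j.
First-order condition: 340 − 10x_i − 5Σ_{j≠i} x_j = 0.
Imposing symmetry (x_j = x for all j) turns Σ_{j≠i} x_j into 3x, so 340 = 25x and x = 13.6.

13.6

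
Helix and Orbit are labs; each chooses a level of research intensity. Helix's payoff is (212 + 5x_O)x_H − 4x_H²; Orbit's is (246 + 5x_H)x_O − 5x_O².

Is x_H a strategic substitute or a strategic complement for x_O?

Expanding Helix's payoff: 212x_H + 5x_Ox_H − 4x_H².
∂π/∂x_H = 212 + 5x_O − 8x_H = 0, so x_H = 26.5 + 0.625x_O.
The best-response slope dx_H/dx_O = 0.625 > 0: the reaction function is upward-sloping, so the choices are strategic complements.

strategic complements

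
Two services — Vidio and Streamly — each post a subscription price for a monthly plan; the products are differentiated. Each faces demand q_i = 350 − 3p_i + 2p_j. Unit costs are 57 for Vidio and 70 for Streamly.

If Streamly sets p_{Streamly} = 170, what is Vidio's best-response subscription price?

Vidio's profit: π = (p_{Vidio} − 57)(350 − 3p_{Vidio} + 2p_{Streamly}).
∂π/∂p_{Vidio} = 521 − 6p_{Vidio} + 2p_{Streamly} = 0 ⇒ p_{Vidio} = 521/6 + (1/3)p_{Streamly}.
At p_{Streamly} = 170: p_{Vidio} = 521/6 + (1/3)·170 = 143.5.

143.5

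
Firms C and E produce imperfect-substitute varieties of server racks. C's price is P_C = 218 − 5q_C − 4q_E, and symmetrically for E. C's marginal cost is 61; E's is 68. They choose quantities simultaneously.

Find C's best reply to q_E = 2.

Firm C's profit: π = q_C(218 − 5q_C − 4q_E) − 61q_C.
∂π/∂q_C = 157 − 10q_C − 4q_E = 0 ⇒ q_C = 15.7 − 0.4q_E.
At q_E = 2: q_C = 15.7 − 0.4·2 = 14.9.

14.9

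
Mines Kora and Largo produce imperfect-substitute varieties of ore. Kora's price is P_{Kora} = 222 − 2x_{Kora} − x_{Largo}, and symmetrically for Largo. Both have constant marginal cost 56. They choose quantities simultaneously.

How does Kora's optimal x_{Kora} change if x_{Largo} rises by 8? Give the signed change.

Mine Kora's profit: π = x_{Kora}(222 − 2x_{Kora} − x_{Largo}) − 56x_{Kora}.
∂π/∂x_{Kora} = 166 − 4x_{Kora} − x_{Largo} = 0 ⇒ x_{Kora} = 41.5 − 0.25x_{Largo}.
The reaction-function slope is −0.25, so an 8-unit rise in x_{Largo} moves x_{Kora} by −0.25 × 8 = −2. Kora's best response falls — the actions are strategic substitutes.

-2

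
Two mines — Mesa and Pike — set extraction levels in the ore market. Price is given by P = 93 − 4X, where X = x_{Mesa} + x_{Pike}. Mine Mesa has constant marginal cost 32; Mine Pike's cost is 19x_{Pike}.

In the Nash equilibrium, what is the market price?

Mine Mesa's profit: π = x_{Mesa}(93 − 4(x_{Mesa} + x_{Pike})) − 32x_{Mesa}.
∂π/∂x_{Mesa} = 61 − 8x_{Mesa} − 4x_{Pike} = 0, so x_{Mesa} = 7.625 − 0.5x_{Pike}.
By the same steps for Pike: x_{Pike} = 9.25 − 0.5x_{Mesa}.
Plugging x_{Pike} into Mesa's best response: x_{Mesa} = 7.625 − 0.5(9.25 − 0.5x_{Mesa}) ⇒ 0.75x_{Mesa} = 3, so x_{Mesa} = 4.
Then x_{Pike} = 9.25 − 0.5·4 = 7.25.
Equilibrium price: P = 93 − 4·11.25 = 48.

48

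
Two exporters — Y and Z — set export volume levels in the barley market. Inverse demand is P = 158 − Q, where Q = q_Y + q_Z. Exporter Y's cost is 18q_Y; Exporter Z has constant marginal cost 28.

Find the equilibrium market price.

Exporter Y's profit: π = q_Y(158 − (q_Y + q_Z)) − 18q_Y.
∂π/∂q_Y = 140 − 2q_Y − q_Z = 0, so q_Y = 70 − 0.5q_Z.
By the same steps for Z: q_Z = 65 − 0.5q_Y.
Solving the two reaction functions simultaneously: (1 − (−0.5)(−0.5))q_Y = 70 − 0.5·65, so 0.75q_Y = 37.5 and q_Y = 50.
Then q_Z = 65 − 0.5·50 = 40.
Equilibrium price: P = 158 − 90 = 68.

68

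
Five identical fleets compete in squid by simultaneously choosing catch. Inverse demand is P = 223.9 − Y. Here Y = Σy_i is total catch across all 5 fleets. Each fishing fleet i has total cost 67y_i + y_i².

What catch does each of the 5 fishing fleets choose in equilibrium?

A representative fishing fleet's profit is π_i = y_i(223.9 − Y) − 67y_i − y_i², with Y = y_i + Σ_{j≠i} y_j.
First-order condition: 156.9 − 4y_i − Σ_{j≠i} y_j = 0.
In a symmetric equilibrium every fishing fleet chooses the same y, so Σ_{j≠i} y_j = 4y. The condition becomes 156.9 − 8y = 0, giving y = 156.9/8 = 19.6125.

19.6125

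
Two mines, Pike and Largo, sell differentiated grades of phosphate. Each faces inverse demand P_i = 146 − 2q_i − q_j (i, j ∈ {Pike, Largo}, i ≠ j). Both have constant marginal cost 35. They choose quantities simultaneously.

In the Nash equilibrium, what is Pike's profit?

985.68

Mine Pike's profit: π = q_{Pike}(146 − 2q_{Pike} − q_{Largo}) − 35q_{Pike}.
∂π/∂q_{Pike} = 111 − 4q_{Pike} − q_{Largo} = 0 ⇒ q_{Pike} = 27.75 − 0.25q_{Largo}.
Setting q_{Pike} = q_{Largo} in the reaction function: q_{Pike} = 27.75 − 0.25q_{Pike}, so q_{Pike} = 27.75 / 1.25 = 22.2.
P_{Pike} = 146 − 2·22.2 − 22.2 = 79.4.
Profit = (79.4 − 35)·22.2 = 985.68.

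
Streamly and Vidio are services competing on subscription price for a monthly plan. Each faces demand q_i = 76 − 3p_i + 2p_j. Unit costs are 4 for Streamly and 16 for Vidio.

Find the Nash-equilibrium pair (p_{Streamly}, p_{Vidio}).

24.25, 28.75

Streamly's profit: π = (p_{Streamly} − 4)(76 − 3p_{Streamly} + 2p_{Vidio}).
∂π/∂p_{Streamly} = 88 − 6p_{Streamly} + 2p_{Vidio} = 0 ⇒ p_{Streamly} = 44/3 + (1/3)p_{Vidio}.
Similarly p_{Vidio} = 62/3 + (1/3)p_{Streamly}.
Substituting the second reaction function into the first: p_{Streamly} = 44/3 + (1/3)(62/3 + (1/3)p_{Streamly}), which gives (8/9)p_{Streamly} = 194/9 ⇒ p_{Streamly} = 24.25.
Then p_{Vidio} = 62/3 + (1/3)·24.25 = 28.75.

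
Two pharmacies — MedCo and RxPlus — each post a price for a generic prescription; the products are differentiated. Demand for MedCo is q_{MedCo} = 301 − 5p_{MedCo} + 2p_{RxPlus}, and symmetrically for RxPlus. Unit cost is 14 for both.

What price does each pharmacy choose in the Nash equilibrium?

46.375

MedCo's profit: π = (p_{MedCo} − 14)(301 − 5p_{MedCo} + 2p_{RxPlus}).
∂π/∂p_{MedCo} = 371 − 10p_{MedCo} + 2p_{RxPlus} = 0 ⇒ p_{MedCo} = 37.1 + 0.2p_{RxPlus}.
Setting p_{MedCo} = p_{RxPlus} in the reaction function: p_{MedCo} = 37.1 + 0.2p_{MedCo}, so p_{MedCo} = 37.1 / 0.8 = 46.375.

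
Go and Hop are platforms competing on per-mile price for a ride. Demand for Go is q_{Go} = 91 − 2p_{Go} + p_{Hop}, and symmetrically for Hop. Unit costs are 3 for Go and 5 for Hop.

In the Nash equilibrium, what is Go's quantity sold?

59.2

Go's profit: π = (p_{Go} − 3)(91 − 2p_{Go} + p_{Hop}).
∂π/∂p_{Go} = 97 − 4p_{Go} + p_{Hop} = 0 ⇒ p_{Go} = 24.25 + 0.25p_{Hop}.
Similarly p_{Hop} = 25.25 + 0.25p_{Go}.
Substituting the second reaction function into the first: p_{Go} = 24.25 + 0.25(25.25 + 0.25p_{Go}), which gives 0.9375p_{Go} = 30.5625 ⇒ p_{Go} = 32.6.
Then p_{Hop} = 25.25 + 0.25·32.6 = 33.4.
q_{Go} = 91 − 2·32.6 + 33.4 = 59.2.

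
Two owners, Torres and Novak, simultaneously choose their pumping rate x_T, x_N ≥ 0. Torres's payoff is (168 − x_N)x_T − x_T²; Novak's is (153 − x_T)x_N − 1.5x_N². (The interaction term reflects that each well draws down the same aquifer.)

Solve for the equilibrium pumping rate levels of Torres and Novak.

70.2, 27.6

Expanding Torres's payoff: 168x_T − x_Nx_T − x_T².
∂π/∂x_T = 168 − x_N − 2x_T = 0, so x_T = 84 − 0.5x_N.
Likewise for Novak: x_N = 51 − (1/3)x_T.
Solving the two reaction functions simultaneously: (1 − (−0.5)(−1/3))x_T = 84 − 0.5·51, so (5/6)x_T = 58.5 and x_T = 70.2.
Then x_N = 51 − (1/3)·70.2 = 27.6.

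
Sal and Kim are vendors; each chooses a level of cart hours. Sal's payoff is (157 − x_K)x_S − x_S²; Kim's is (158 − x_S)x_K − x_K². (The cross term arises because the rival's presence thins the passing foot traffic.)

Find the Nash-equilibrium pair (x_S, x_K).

52, 53

Expanding Sal's payoff: 157x_S − x_Kx_S − x_S².
∂π/∂x_S = 157 − x_K − 2x_S = 0, so x_S = 78.5 − 0.5x_K.
Likewise for Kim: x_K = 79 − 0.5x_S.
Solving the two reaction functions simultaneously: (1 − (−0.5)(−0.5))x_S = 78.5 − 0.5·79, so 0.75x_S = 39 and x_S = 52.
Then x_K = 79 − 0.5·52 = 53.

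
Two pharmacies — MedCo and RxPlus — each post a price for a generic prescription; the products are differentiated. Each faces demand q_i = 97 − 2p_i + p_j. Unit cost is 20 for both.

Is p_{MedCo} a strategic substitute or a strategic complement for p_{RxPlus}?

MedCo's profit: π = (p_{MedCo} − 20)(97 − 2p_{MedCo} + p_{RxPlus}).
∂π/∂p_{MedCo} = 137 − 4p_{MedCo} + p_{RxPlus} = 0 ⇒ p_{MedCo} = 34.25 + 0.25p_{RxPlus}.
The best-response slope dp_{MedCo}/dp_{RxPlus} = 0.25 > 0: the reaction function is upward-sloping, so the choices are strategic complements.

strategic complements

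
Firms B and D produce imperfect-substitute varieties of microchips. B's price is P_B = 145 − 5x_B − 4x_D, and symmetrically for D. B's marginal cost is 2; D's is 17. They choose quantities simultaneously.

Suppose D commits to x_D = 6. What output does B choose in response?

Firm B's profit: π = x_B(145 − 5x_B − 4x_D) − 2x_B.
∂π/∂x_B = 143 − 10x_B − 4x_D = 0 ⇒ x_B = 14.3 − 0.4x_D.
At x_D = 6: x_B = 14.3 − 0.4·6 = 11.9.

11.9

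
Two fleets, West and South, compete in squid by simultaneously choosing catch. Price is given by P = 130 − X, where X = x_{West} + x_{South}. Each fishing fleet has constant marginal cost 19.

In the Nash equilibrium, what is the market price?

56

Fishing fleet West's profit: π = x_{West}(130 − (x_{West} + x_{South})) − 19x_{West}.
∂π/∂x_{West} = 111 − 2x_{West} − x_{South} = 0, so x_{West} = 55.5 − 0.5x_{South}.
The game is symmetric, so in equilibrium x_{South} = x_{West}: the reaction function gives 1.5x_{West} = 55.5, hence x_{West} = 37.
Equilibrium price: P = 130 − 74 = 56.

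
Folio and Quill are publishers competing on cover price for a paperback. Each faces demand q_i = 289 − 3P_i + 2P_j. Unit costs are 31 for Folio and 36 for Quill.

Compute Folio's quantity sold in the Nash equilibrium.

Folio's profit: π = (P_{Folio} − 31)(289 − 3P_{Folio} + 2P_{Quill}).
∂π/∂P_{Folio} = 382 − 6P_{Folio} + 2P_{Quill} = 0 ⇒ P_{Folio} = 191/3 + (1/3)P_{Quill}.
Similarly P_{Quill} = 397/6 + (1/3)P_{Folio}.
Solving the two reaction functions simultaneously: (1 − (1/3)(1/3))P_{Folio} = 191/3 + (1/3)·(397/6), so (8/9)P_{Folio} = 1543/18 and P_{Folio} = 96.4375.
Then P_{Quill} = 397/6 + (1/3)·96.4375 = 98.3125.
q_{Folio} = 289 − 3·96.4375 + 2·98.3125 = 196.3125.

196.3125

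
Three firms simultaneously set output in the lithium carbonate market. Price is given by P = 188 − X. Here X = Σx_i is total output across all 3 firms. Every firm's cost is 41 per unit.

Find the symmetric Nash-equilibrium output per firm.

A representative firm's profit is π_i = x_i(188 − X) − 41x_i, with X = x_i + Σ_{j≠i} x_j.
First-order condition: 147 − 2x_i − Σ_{j≠i} x_j = 0.
Imposing symmetry (x_j = x for all j) turns Σ_{j≠i} x_j into 2x, so 147 = 4x and x = 36.75.

36.75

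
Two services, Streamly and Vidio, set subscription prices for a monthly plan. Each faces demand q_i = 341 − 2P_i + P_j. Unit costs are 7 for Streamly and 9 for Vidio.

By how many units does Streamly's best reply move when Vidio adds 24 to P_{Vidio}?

6

Streamly's profit: π = (P_{Streamly} − 7)(341 − 2P_{Streamly} + P_{Vidio}).
∂π/∂P_{Streamly} = 355 − 4P_{Streamly} + P_{Vidio} = 0 ⇒ P_{Streamly} = 88.75 + 0.25P_{Vidio}.
The reaction-function slope is 0.25, so a 24-unit rise in P_{Vidio} moves P_{Streamly} by 0.25 × 24 = 6. Streamly's best response rises — the actions are strategic complements.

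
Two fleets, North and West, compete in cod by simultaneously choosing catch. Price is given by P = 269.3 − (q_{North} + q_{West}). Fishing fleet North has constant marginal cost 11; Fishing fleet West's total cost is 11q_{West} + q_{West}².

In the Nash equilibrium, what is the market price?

Fishing fleet North's profit: π = q_{North}(269.3 − (q_{North} + q_{West})) − 11q_{North}.
∂π/∂q_{North} = 258.3 − 2q_{North} − q_{West} = 0, so q_{North} = 129.15 − 0.5q_{West}.
For West: ∂π/∂q_{West} = 258.3 − 4q_{West} − q_{North} = 0 ⇒ q_{West} = 64.575 − 0.25q_{North}.
Solving the two reaction functions simultaneously: (1 − (−0.5)(−0.25))q_{North} = 129.15 − 0.5·64.575, so 0.875q_{North} = 96.8625 and q_{North} = 110.7.
Then q_{West} = 64.575 − 0.25·110.7 = 36.9.
Equilibrium price: P = 269.3 − 147.6 = 121.7.

121.7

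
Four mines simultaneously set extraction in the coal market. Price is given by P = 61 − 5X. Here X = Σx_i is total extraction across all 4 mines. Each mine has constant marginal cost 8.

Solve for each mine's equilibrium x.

A representative mine's profit is π_i = x_i(61 − 5X) − 8x_i, with X = x_i + Σ_{j≠i} x_j.
First-order condition: 53 − 10x_i − 5Σ_{j≠i} x_j = 0.
With identical mines, set every x_j = x: then 53 − 10x − 15x = 0, i.e. x = 53/25 = 2.12.

2.12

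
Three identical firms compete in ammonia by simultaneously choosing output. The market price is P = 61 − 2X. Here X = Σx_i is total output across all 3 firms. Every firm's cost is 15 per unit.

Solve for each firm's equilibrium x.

A representative firm's profit is π_i = x_i(61 − 2X) − 15x_i, with X = x_i + Σ_{j≠i} x_j.
First-order condition: 46 − 4x_i − 2Σ_{j≠i} x_j = 0.
In a symmetric equilibrium every firm chooses the same x, so Σ_{j≠i} x_j = 2x. The condition becomes 46 − 8x = 0, giving x = 46/8 = 5.75.

5.75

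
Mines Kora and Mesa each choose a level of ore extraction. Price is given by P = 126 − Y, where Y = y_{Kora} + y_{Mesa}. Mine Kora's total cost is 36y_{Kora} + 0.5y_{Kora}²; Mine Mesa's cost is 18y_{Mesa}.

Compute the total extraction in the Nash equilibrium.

Mine Kora's profit: π = y_{Kora}(126 − (y_{Kora} + y_{Mesa})) − 36y_{Kora} − 0.5y_{Kora}².
∂π/∂y_{Kora} = 90 − 3y_{Kora} − y_{Mesa} = 0, so y_{Kora} = 30 − (1/3)y_{Mesa}.
For Mesa: ∂π/∂y_{Mesa} = 108 − 2y_{Mesa} − y_{Kora} = 0 ⇒ y_{Mesa} = 54 − 0.5y_{Kora}.
Plugging y_{Mesa} into Kora's best response: y_{Kora} = 30 − (1/3)(54 − 0.5y_{Kora}) ⇒ (5/6)y_{Kora} = 12, so y_{Kora} = 14.4.
Then y_{Mesa} = 54 − 0.5·14.4 = 46.8.
Total extraction: 14.4 + 46.8 = 61.2.

61.2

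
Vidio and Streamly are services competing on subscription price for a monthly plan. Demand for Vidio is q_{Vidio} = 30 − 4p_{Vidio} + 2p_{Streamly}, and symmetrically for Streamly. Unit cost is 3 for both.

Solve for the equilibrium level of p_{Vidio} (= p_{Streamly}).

7

Vidio's profit: π = (p_{Vidio} − 3)(30 − 4p_{Vidio} + 2p_{Streamly}).
∂π/∂p_{Vidio} = 42 − 8p_{Vidio} + 2p_{Streamly} = 0 ⇒ p_{Vidio} = 5.25 + 0.25p_{Streamly}.
Setting p_{Vidio} = p_{Streamly} in the reaction function: p_{Vidio} = 5.25 + 0.25p_{Vidio}, so p_{Vidio} = 5.25 / 0.75 = 7.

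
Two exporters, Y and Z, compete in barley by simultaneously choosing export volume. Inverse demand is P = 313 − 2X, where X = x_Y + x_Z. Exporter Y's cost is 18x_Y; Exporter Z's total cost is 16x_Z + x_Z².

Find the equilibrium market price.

135.6

Exporter Y's profit: π = x_Y(313 − 2(x_Y + x_Z)) − 18x_Y.
∂π/∂x_Y = 295 − 4x_Y − 2x_Z = 0, so x_Y = 73.75 − 0.5x_Z.
For Z: ∂π/∂x_Z = 297 − 6x_Z − 2x_Y = 0 ⇒ x_Z = 49.5 − (1/3)x_Y.
Substituting the second reaction function into the first: x_Y = 73.75 − 0.5(49.5 − (1/3)x_Y), which gives (5/6)x_Y = 49 ⇒ x_Y = 58.8.
Then x_Z = 49.5 − (1/3)·58.8 = 29.9.
Equilibrium price: P = 313 − 2·88.7 = 135.6.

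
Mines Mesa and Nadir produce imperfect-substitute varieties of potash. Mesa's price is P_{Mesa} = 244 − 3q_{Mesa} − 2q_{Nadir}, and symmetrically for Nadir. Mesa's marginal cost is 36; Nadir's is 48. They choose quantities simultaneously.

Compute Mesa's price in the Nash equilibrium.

116.25

Mine Mesa's profit: π = q_{Mesa}(244 − 3q_{Mesa} − 2q_{Nadir}) − 36q_{Mesa}.
∂π/∂q_{Mesa} = 208 − 6q_{Mesa} − 2q_{Nadir} = 0 ⇒ q_{Mesa} = 104/3 − (1/3)q_{Nadir}.
Similarly q_{Nadir} = 98/3 − (1/3)q_{Mesa}.
Solving the two reaction functions simultaneously: (1 − (−1/3)(−1/3))q_{Mesa} = 104/3 − (1/3)·(98/3), so (8/9)q_{Mesa} = 214/9 and q_{Mesa} = 26.75.
Then q_{Nadir} = 98/3 − (1/3)·26.75 = 23.75.
P_{Mesa} = 244 − 3·26.75 − 2·23.75 = 116.25.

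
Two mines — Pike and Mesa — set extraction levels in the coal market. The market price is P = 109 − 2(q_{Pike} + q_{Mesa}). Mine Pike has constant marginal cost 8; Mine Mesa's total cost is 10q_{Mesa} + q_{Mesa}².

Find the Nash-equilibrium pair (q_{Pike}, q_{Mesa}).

Mine Pike's profit: π = q_{Pike}(109 − 2(q_{Pike} + q_{Mesa})) − 8q_{Pike}.
∂π/∂q_{Pike} = 101 − 4q_{Pike} − 2q_{Mesa} = 0, so q_{Pike} = 25.25 − 0.5q_{Mesa}.
For Mesa: ∂π/∂q_{Mesa} = 99 − 6q_{Mesa} − 2q_{Pike} = 0 ⇒ q_{Mesa} = 16.5 − (1/3)q_{Pike}.
Solving the two reaction functions simultaneously: (1 − (−0.5)(−1/3))q_{Pike} = 25.25 − 0.5·16.5, so (5/6)q_{Pike} = 17 and q_{Pike} = 20.4.
Then q_{Mesa} = 16.5 − (1/3)·20.4 = 9.7.

20.4, 9.7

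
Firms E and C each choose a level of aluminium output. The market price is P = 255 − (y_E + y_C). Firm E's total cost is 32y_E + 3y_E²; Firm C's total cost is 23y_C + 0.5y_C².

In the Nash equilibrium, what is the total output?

90

Firm E's profit: π = y_E(255 − (y_E + y_C)) − 32y_E − 3y_E².
∂π/∂y_E = 223 − 8y_E − y_C = 0, so y_E = 27.875 − 0.125y_C.
For C: ∂π/∂y_C = 232 − 3y_C − y_E = 0 ⇒ y_C = 232/3 − (1/3)y_E.
Plugging y_C into E's best response: y_E = 27.875 − 0.125(232/3 − (1/3)y_E) ⇒ (23/24)y_E = 437/24, so y_E = 19.
Then y_C = 232/3 − (1/3)·19 = 71.
Total output: 19 + 71 = 90.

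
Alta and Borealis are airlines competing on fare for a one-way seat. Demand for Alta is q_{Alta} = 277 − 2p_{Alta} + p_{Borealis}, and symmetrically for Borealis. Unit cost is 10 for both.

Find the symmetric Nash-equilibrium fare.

99

Alta's profit: π = (p_{Alta} − 10)(277 − 2p_{Alta} + p_{Borealis}).
∂π/∂p_{Alta} = 297 − 4p_{Alta} + p_{Borealis} = 0 ⇒ p_{Alta} = 74.25 + 0.25p_{Borealis}.
The game is symmetric, so in equilibrium p_{Borealis} = p_{Alta}: the reaction function gives 0.75p_{Alta} = 74.25, hence p_{Alta} = 99.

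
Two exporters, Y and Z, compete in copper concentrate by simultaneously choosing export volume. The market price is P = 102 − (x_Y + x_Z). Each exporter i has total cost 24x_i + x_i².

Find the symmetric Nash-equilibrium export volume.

15.6

Exporter Y's profit: π = x_Y(102 − (x_Y + x_Z)) − 24x_Y − x_Y².
∂π/∂x_Y = 78 − 4x_Y − x_Z = 0, so x_Y = 19.5 − 0.25x_Z.
The game is symmetric, so in equilibrium x_Z = x_Y: the reaction function gives 1.25x_Y = 19.5, hence x_Y = 15.6.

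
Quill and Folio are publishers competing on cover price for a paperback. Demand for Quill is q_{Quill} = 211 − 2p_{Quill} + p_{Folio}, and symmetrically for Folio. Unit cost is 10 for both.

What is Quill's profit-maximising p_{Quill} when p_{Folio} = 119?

Quill's profit: π = (p_{Quill} − 10)(211 − 2p_{Quill} + p_{Folio}).
∂π/∂p_{Quill} = 231 − 4p_{Quill} + p_{Folio} = 0 ⇒ p_{Quill} = 57.75 + 0.25p_{Folio}.
At p_{Folio} = 119: p_{Quill} = 57.75 + 0.25·119 = 87.5.

87.5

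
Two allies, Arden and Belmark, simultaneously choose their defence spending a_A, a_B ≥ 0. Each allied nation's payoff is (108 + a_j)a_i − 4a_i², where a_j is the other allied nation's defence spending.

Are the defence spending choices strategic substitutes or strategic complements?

Arden's payoff is (108 + a_B)a_A − 4a_A².
∂π/∂a_A = 108 + a_B − 8a_A = 0, so a_A = 13.5 + 0.125a_B.
The best-response slope da_A/da_B = 0.125 > 0: the reaction function is upward-sloping, so the choices are strategic complements.

strategic complements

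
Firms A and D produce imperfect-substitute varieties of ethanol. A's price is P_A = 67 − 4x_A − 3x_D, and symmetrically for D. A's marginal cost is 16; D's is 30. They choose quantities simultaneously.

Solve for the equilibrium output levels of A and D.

Firm A's profit: π = x_A(67 − 4x_A − 3x_D) − 16x_A.
∂π/∂x_A = 51 − 8x_A − 3x_D = 0 ⇒ x_A = 6.375 − 0.375x_D.
Similarly x_D = 4.625 − 0.375x_A.
Plugging x_D into A's best response: x_A = 6.375 − 0.375(4.625 − 0.375x_A) ⇒ (55/64)x_A = 297/64, so x_A = 5.4.
Then x_D = 4.625 − 0.375·5.4 = 2.6.

5.4, 2.6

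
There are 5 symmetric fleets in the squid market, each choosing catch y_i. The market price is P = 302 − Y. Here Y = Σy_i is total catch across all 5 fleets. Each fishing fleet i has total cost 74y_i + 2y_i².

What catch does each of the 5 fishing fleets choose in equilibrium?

22.8

A representative fishing fleet's profit is π_i = y_i(302 − Y) − 74y_i − 2y_i², with Y = y_i + Σ_{j≠i} y_j.
First-order condition: 228 − 6y_i − Σ_{j≠i} y_j = 0.
Imposing symmetry (y_j = y for all j) turns Σ_{j≠i} y_j into 4y, so 228 = 10y and y = 22.8.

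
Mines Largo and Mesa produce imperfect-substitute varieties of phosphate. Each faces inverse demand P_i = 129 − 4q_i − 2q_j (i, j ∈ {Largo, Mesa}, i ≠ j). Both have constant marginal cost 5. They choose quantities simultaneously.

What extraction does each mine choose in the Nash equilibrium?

12.4

Mine Largo's profit: π = q_{Largo}(129 − 4q_{Largo} − 2q_{Mesa}) − 5q_{Largo}.
∂π/∂q_{Largo} = 124 − 8q_{Largo} − 2q_{Mesa} = 0 ⇒ q_{Largo} = 15.5 − 0.25q_{Mesa}.
The game is symmetric, so in equilibrium q_{Mesa} = q_{Largo}: the reaction function gives 1.25q_{Largo} = 15.5, hence q_{Largo} = 12.4.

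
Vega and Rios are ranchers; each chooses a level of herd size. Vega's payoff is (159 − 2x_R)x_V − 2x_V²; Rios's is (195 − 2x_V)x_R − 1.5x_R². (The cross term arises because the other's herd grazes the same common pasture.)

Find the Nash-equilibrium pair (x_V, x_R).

Expanding Vega's payoff: 159x_V − 2x_Rx_V − 2x_V².
∂π/∂x_V = 159 − 2x_R − 4x_V = 0, so x_V = 39.75 − 0.5x_R.
Likewise for Rios: x_R = 65 − (2/3)x_V.
Plugging x_R into Vega's best response: x_V = 39.75 − 0.5(65 − (2/3)x_V) ⇒ (2/3)x_V = 7.25, so x_V = 10.875.
Then x_R = 65 − (2/3)·10.875 = 57.75.

10.875, 57.75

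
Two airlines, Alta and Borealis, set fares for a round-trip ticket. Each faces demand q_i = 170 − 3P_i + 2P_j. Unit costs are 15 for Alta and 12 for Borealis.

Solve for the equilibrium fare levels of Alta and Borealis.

Alta's profit: π = (P_{Alta} − 15)(170 − 3P_{Alta} + 2P_{Borealis}).
∂π/∂P_{Alta} = 215 − 6P_{Alta} + 2P_{Borealis} = 0 ⇒ P_{Alta} = 215/6 + (1/3)P_{Borealis}.
Similarly P_{Borealis} = 103/3 + (1/3)P_{Alta}.
Plugging P_{Borealis} into Alta's best response: P_{Alta} = 215/6 + (1/3)(103/3 + (1/3)P_{Alta}) ⇒ (8/9)P_{Alta} = 851/18, so P_{Alta} = 53.1875.
Then P_{Borealis} = 103/3 + (1/3)·53.1875 = 52.0625.

53.1875, 52.0625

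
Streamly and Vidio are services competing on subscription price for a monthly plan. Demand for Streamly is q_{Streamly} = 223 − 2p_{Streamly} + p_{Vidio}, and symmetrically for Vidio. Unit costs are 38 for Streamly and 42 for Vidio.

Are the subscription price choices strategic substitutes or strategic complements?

strategic complements

Streamly's profit: π = (p_{Streamly} − 38)(223 − 2p_{Streamly} + p_{Vidio}).
∂π/∂p_{Streamly} = 299 − 4p_{Streamly} + p_{Vidio} = 0 ⇒ p_{Streamly} = 74.75 + 0.25p_{Vidio}.
The best-response slope dp_{Streamly}/dp_{Vidio} = 0.25 > 0: the reaction function is upward-sloping, so the choices are strategic complements.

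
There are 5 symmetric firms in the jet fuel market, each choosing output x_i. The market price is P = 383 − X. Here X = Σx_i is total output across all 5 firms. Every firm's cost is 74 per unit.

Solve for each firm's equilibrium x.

A representative firm's profit is π_i = x_i(383 − X) − 74x_i, with X = x_i + Σ_{j≠i} x_j.
First-order condition: 309 − 2x_i − Σ_{j≠i} x_j = 0.
In a symmetric equilibrium every firm chooses the same x, so Σ_{j≠i} x_j = 4x. The condition becomes 309 − 6x = 0, giving x = 309/6 = 51.5.

51.5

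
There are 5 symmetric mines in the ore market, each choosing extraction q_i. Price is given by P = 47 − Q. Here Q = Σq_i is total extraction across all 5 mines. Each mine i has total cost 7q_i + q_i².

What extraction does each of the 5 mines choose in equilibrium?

5

A representative mine's profit is π_i = q_i(47 − Q) − 7q_i − q_i², with Q = q_i + Σ_{j≠i} q_j.
First-order condition: 40 − 4q_i − Σ_{j≠i} q_j = 0.
In a symmetric equilibrium every mine chooses the same q, so Σ_{j≠i} q_j = 4q. The condition becomes 40 − 8q = 0, giving q = 40/8 = 5.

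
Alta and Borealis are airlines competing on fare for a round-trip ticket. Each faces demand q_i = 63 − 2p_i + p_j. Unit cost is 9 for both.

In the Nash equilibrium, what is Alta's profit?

648

Alta's profit: π = (p_{Alta} − 9)(63 − 2p_{Alta} + p_{Borealis}).
∂π/∂p_{Alta} = 81 − 4p_{Alta} + p_{Borealis} = 0 ⇒ p_{Alta} = 20.25 + 0.25p_{Borealis}.
By symmetry p_{Borealis} = p_{Alta}; substituting into the reaction function, 0.75p_{Alta} = 20.25 and p_{Alta} = 27.
q_{Alta} = 63 − 2·27 + 27 = 36.
Profit = (27 − 9)·36 = 648.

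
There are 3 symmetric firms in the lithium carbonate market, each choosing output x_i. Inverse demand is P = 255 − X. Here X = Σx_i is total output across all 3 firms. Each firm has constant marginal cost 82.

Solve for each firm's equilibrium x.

A representative firm's profit is π_i = x_i(255 − X) − 82x_i, with X = x_i + Σ_{j≠i} x_j.
First-order condition: 173 − 2x_i − Σ_{j≠i} x_j = 0.
Imposing symmetry (x_j = x for all j) turns Σ_{j≠i} x_j into 2x, so 173 = 4x and x = 43.25.

43.25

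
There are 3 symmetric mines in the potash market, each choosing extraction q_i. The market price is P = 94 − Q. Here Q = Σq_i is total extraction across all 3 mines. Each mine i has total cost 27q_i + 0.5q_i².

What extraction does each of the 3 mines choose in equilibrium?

A representative mine's profit is π_i = q_i(94 − Q) − 27q_i − 0.5q_i², with Q = q_i + Σ_{j≠i} q_j.
First-order condition: 67 − 3q_i − Σ_{j≠i} q_j = 0.
Imposing symmetry (q_j = q for all j) turns Σ_{j≠i} q_j into 2q, so 67 = 5q and q = 13.4.

13.4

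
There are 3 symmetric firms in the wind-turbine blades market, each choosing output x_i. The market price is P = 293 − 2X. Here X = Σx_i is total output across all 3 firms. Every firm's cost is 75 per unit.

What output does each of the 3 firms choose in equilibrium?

27.25

A representative firm's profit is π_i = x_i(293 − 2X) − 75x_i, with X = x_i + Σ_{j≠i} x_j.
First-order condition: 218 − 4x_i − 2Σ_{j≠i} x_j = 0.
Imposing symmetry (x_j = x for all j) turns Σ_{j≠i} x_j into 2x, so 218 = 8x and x = 27.25.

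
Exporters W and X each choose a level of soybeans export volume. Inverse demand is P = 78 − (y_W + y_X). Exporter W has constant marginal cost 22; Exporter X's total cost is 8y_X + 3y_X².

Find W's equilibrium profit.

Exporter W's profit: π = y_W(78 − (y_W + y_X)) − 22y_W.
∂π/∂y_W = 56 − 2y_W − y_X = 0, so y_W = 28 − 0.5y_X.
For X: ∂π/∂y_X = 70 − 8y_X − y_W = 0 ⇒ y_X = 8.75 − 0.125y_W.
Solving the two reaction functions simultaneously: (1 − (−0.5)(−0.125))y_W = 28 − 0.5·8.75, so 0.9375y_W = 23.625 and y_W = 25.2.
Then y_X = 8.75 − 0.125·25.2 = 5.6.
Price P = 78 − 30.8 = 47.2.
W's profit: (47.2 − 22)·25.2 = 635.04.

635.04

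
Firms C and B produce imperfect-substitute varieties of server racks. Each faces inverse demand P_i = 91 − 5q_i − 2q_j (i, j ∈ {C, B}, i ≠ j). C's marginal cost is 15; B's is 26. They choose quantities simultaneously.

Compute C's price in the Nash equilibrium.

47.8125

Firm C's profit: π = q_C(91 − 5q_C − 2q_B) − 15q_C.
∂π/∂q_C = 76 − 10q_C − 2q_B = 0 ⇒ q_C = 7.6 − 0.2q_B.
Similarly q_B = 6.5 − 0.2q_C.
Substituting the second reaction function into the first: q_C = 7.6 − 0.2(6.5 − 0.2q_C), which gives 0.96q_C = 6.3 ⇒ q_C = 6.5625.
Then q_B = 6.5 − 0.2·6.5625 = 5.1875.
P_C = 91 − 5·6.5625 − 2·5.1875 = 47.8125.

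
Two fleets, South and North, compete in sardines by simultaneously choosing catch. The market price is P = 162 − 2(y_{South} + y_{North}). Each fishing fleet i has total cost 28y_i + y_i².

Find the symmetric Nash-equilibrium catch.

Fishing fleet South's profit: π = y_{South}(162 − 2(y_{South} + y_{North})) − 28y_{South} − y_{South}².
∂π/∂y_{South} = 134 − 6y_{South} − 2y_{North} = 0, so y_{South} = 67/3 − (1/3)y_{North}.
Setting y_{South} = y_{North} in the reaction function: y_{South} = 67/3 − (1/3)y_{South}, so y_{South} = (67/3) / (4/3) = 16.75.

16.75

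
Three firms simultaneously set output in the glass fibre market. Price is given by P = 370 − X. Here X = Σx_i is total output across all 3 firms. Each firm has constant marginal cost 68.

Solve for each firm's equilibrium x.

A representative firm's profit is π_i = x_i(370 − X) − 68x_i, with X = x_i + Σ_{j≠i} x_j.
First-order condition: 302 − 2x_i − Σ_{j≠i} x_j = 0.
In a symmetric equilibrium every firm chooses the same x, so Σ_{j≠i} x_j = 2x. The condition becomes 302 − 4x = 0, giving x = 302/4 = 75.5.

75.5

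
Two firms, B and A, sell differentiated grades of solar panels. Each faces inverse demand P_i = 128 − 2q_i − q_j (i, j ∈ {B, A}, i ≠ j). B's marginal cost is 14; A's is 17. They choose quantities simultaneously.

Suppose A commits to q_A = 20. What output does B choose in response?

23.5

Firm B's profit: π = q_B(128 − 2q_B − q_A) − 14q_B.
∂π/∂q_B = 114 − 4q_B − q_A = 0 ⇒ q_B = 28.5 − 0.25q_A.
At q_A = 20: q_B = 28.5 − 0.25·20 = 23.5.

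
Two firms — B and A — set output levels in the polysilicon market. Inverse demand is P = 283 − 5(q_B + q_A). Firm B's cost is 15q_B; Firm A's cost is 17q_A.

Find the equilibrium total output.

Firm B's profit: π = q_B(283 − 5(q_B + q_A)) − 15q_B.
∂π/∂q_B = 268 − 10q_B − 5q_A = 0, so q_B = 26.8 − 0.5q_A.
By the same steps for A: q_A = 26.6 − 0.5q_B.
Plugging q_A into B's best response: q_B = 26.8 − 0.5(26.6 − 0.5q_B) ⇒ 0.75q_B = 13.5, so q_B = 18.
Then q_A = 26.6 − 0.5·18 = 17.6.
Total output: 18 + 17.6 = 35.6.

35.6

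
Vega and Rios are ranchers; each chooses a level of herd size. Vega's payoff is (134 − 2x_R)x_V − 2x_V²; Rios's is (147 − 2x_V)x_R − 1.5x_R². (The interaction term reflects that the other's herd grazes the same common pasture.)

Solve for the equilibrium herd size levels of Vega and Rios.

Expanding Vega's payoff: 134x_V − 2x_Rx_V − 2x_V².
∂π/∂x_V = 134 − 2x_R − 4x_V = 0, so x_V = 33.5 − 0.5x_R.
Likewise for Rios: x_R = 49 − (2/3)x_V.
Plugging x_R into Vega's best response: x_V = 33.5 − 0.5(49 − (2/3)x_V) ⇒ (2/3)x_V = 9, so x_V = 13.5.
Then x_R = 49 − (2/3)·13.5 = 40.

13.5, 40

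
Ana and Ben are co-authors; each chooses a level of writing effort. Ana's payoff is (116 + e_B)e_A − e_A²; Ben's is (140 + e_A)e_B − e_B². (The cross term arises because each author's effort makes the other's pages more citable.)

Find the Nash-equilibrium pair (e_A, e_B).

124, 132

Expanding Ana's payoff: 116e_A + e_Be_A − e_A².
∂π/∂e_A = 116 + e_B − 2e_A = 0, so e_A = 58 + 0.5e_B.
Likewise for Ben: e_B = 70 + 0.5e_A.
Substituting the second reaction function into the first: e_A = 58 + 0.5(70 + 0.5e_A), which gives 0.75e_A = 93 ⇒ e_A = 124.
Then e_B = 70 + 0.5·124 = 132.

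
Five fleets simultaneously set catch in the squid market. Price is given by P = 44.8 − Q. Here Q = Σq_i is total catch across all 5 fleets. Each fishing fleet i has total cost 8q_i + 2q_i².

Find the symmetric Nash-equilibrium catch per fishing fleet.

A representative fishing fleet's profit is π_i = q_i(44.8 − Q) − 8q_i − 2q_i², with Q = q_i + Σ_{j≠i} q_j.
First-order condition: 36.8 − 6q_i − Σ_{j≠i} q_j = 0.
With identical fishing fleets, set every q_j = q: then 36.8 − 6q − 4q = 0, i.e. q = 36.8/10 = 3.68.

3.68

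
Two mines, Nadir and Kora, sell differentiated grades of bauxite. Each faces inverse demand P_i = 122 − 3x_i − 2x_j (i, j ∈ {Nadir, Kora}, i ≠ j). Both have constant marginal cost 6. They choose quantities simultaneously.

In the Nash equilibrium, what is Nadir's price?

Mine Nadir's profit: π = x_{Nadir}(122 − 3x_{Nadir} − 2x_{Kora}) − 6x_{Nadir}.
∂π/∂x_{Nadir} = 116 − 6x_{Nadir} − 2x_{Kora} = 0 ⇒ x_{Nadir} = 58/3 − (1/3)x_{Kora}.
By symmetry x_{Kora} = x_{Nadir}; substituting into the reaction function, (4/3)x_{Nadir} = 58/3 and x_{Nadir} = 14.5.
P_{Nadir} = 122 − 3·14.5 − 2·14.5 = 49.5.

49.5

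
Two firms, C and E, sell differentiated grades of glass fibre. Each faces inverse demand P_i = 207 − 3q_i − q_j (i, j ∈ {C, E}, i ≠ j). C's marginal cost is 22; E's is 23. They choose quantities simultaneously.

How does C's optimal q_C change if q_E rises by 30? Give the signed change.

Firm C's profit: π = q_C(207 − 3q_C − q_E) − 22q_C.
∂π/∂q_C = 185 − 6q_C − q_E = 0 ⇒ q_C = 185/6 − (1/6)q_E.
The reaction-function slope is −1/6, so a 30-unit rise in q_E moves q_C by −1/6 × 30 = −5. C's best response falls — the actions are strategic substitutes.

-5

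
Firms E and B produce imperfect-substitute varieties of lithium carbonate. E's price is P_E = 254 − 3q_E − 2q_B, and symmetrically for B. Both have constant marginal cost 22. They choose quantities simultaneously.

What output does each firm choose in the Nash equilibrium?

Firm E's profit: π = q_E(254 − 3q_E − 2q_B) − 22q_E.
∂π/∂q_E = 232 − 6q_E − 2q_B = 0 ⇒ q_E = 116/3 − (1/3)q_B.
By symmetry q_B = q_E; substituting into the reaction function, (4/3)q_E = 116/3 and q_E = 29.

29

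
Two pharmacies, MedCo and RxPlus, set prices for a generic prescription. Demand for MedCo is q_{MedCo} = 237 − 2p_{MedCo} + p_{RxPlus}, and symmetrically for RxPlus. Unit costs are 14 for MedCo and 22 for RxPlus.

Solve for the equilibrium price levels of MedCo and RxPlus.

89.4, 92.6

MedCo's profit: π = (p_{MedCo} − 14)(237 − 2p_{MedCo} + p_{RxPlus}).
∂π/∂p_{MedCo} = 265 − 4p_{MedCo} + p_{RxPlus} = 0 ⇒ p_{MedCo} = 66.25 + 0.25p_{RxPlus}.
Similarly p_{RxPlus} = 70.25 + 0.25p_{MedCo}.
Plugging p_{RxPlus} into MedCo's best response: p_{MedCo} = 66.25 + 0.25(70.25 + 0.25p_{MedCo}) ⇒ 0.9375p_{MedCo} = 83.8125, so p_{MedCo} = 89.4.
Then p_{RxPlus} = 70.25 + 0.25·89.4 = 92.6.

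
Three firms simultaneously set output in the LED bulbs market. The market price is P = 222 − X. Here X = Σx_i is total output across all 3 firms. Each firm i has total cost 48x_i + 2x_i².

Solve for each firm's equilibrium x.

21.75

A representative firm's profit is π_i = x_i(222 − X) − 48x_i − 2x_i², with X = x_i + Σ_{j≠i} x_j.
First-order condition: 174 − 6x_i − Σ_{j≠i} x_j = 0.
With identical firms, set every x_j = x: then 174 − 6x − 2x = 0, i.e. x = 174/8 = 21.75.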